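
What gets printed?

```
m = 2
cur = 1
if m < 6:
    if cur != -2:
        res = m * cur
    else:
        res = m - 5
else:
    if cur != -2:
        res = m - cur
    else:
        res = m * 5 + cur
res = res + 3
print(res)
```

5

m=2, cur=1
m < 6 is True; cur != -2 is True
→ res = m * cur = 2
res = 2+3 = 5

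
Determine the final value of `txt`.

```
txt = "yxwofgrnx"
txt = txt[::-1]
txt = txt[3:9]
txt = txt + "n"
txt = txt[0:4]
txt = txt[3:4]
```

reverse → 'xnrgfowxy'
slice [3:9] → 'gfowxy'
+ 'n' → 'gfowxyn'
slice [0:4] → 'gfow'
slice [3:4] → 'w'

'w'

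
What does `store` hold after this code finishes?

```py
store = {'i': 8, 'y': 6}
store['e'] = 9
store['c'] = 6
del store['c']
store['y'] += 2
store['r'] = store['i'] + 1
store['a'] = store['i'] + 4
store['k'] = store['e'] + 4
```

store['e'] = 9 → {'i': 8, 'y': 6, 'e': 9}
store['c'] = 6 → {'i': 8, 'y': 6, 'e': 9, 'c': 6}
del 'c' → {'i': 8, 'y': 6, 'e': 9}
store['y'] = 6+2 = 8 → {'i': 8, 'y': 8, 'e': 9}
store['r'] = store['i']+1 = 9 → {'i': 8, 'y': 8, 'e': 9, 'r': 9}
store['a'] = store['i']+4 = 12 → {'i': 8, 'y': 8, 'e': 9, 'r': 9, 'a': 12}
store['k'] = store['e']+4 = 13 → {'i': 8, 'y': 8, 'e': 9, 'r': 9, 'a': 12, 'k': 13}

{'i': 8, 'y': 8, 'e': 9, 'r': 9, 'a': 12, 'k': 13}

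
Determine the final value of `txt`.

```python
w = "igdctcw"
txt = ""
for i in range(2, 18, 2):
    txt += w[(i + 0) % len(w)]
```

'dtwgccid'

i=2: add w[2]='d' → 'd'
i=4: add w[4]='t' → 'dt'
i=6: add w[6]='w' → 'dtw'
i=8: add w[1]='g' → 'dtwg'
i=10: add w[3]='c' → 'dtwgc'
i=12: add w[5]='c' → 'dtwgcc'
i=14: add w[0]='i' → 'dtwgcci'
i=16: add w[2]='d' → 'dtwgccid'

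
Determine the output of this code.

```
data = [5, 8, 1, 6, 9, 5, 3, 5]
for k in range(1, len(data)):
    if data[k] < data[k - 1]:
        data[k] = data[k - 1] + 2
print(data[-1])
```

20

k=1: 8>=5, unchanged → [5, 8, 1, 6, 9, 5, 3, 5]
k=2: 1<8, data[2] = 8+2 = 10 → [5, 8, 10, 6, 9, 5, 3, 5]
k=3: 6<10, data[3] = 10+2 = 12 → [5, 8, 10, 12, 9, 5, 3, 5]
k=4: 9<12, data[4] = 12+2 = 14 → [5, 8, 10, 12, 14, 5, 3, 5]
k=5: 5<14, data[5] = 14+2 = 16 → [5, 8, 10, 12, 14, 16, 3, 5]
k=6: 3<16, data[6] = 16+2 = 18 → [5, 8, 10, 12, 14, 16, 18, 5]
k=7: 5<18, data[7] = 18+2 = 20 → [5, 8, 10, 12, 14, 16, 18, 20]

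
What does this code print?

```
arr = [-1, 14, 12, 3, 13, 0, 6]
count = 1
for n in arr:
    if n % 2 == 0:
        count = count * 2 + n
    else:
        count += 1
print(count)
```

206

n=-1: not even, count = 1+1 = 2
n=14: even, count = 2*2+14 = 18
n=12: even, count = 18*2+12 = 48
n=3: not even, count = 48+1 = 49
n=13: not even, count = 49+1 = 50
n=0: even, count = 50*2+0 = 100
n=6: even, count = 100*2+6 = 206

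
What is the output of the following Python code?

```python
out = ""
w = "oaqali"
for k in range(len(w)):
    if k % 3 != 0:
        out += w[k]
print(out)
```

aqli

k=0: skip
k=1: add 'a' → 'a'
k=2: add 'q' → 'aq'
k=3: skip
k=4: add 'l' → 'aql'
k=5: add 'i' → 'aqli'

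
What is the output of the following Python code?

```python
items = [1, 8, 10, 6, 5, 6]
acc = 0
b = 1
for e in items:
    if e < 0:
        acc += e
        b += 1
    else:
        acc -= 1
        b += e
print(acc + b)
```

31

e=1: not <0, acc = 0-1 = -1; b=2
e=8: not <0, acc = (-1)-1 = -2; b=10
e=10: not <0, acc = (-2)-1 = -3; b=20
e=6: not <0, acc = (-3)-1 = -4; b=26
e=5: not <0, acc = (-4)-1 = -5; b=31
e=6: not <0, acc = (-5)-1 = -6; b=37
acc+b = (-6)+37 = 31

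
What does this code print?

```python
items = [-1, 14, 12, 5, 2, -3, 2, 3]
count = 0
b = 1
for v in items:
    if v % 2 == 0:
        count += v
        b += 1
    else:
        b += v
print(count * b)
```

270

v=-1: not even; b=0
v=14: even, count = 0+14 = 14; b=1
v=12: even, count = 14+12 = 26; b=2
v=5: not even; b=7
v=2: even, count = 26+2 = 28; b=8
v=-3: not even; b=5
v=2: even, count = 28+2 = 30; b=6
v=3: not even; b=9
count*b = 30*9 = 270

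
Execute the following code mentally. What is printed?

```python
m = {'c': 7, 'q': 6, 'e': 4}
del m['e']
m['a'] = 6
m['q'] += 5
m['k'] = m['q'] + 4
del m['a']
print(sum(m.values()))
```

del 'e' → {'c': 7, 'q': 6}
m['a'] = 6 → {'c': 7, 'q': 6, 'a': 6}
m['q'] = 6+5 = 11 → {'c': 7, 'q': 11, 'a': 6}
m['k'] = m['q']+4 = 15 → {'c': 7, 'q': 11, 'a': 6, 'k': 15}
del 'a' → {'c': 7, 'q': 11, 'k': 15}
sum of values = 33

33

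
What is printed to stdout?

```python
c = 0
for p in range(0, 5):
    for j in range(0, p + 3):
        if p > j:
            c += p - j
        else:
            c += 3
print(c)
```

65

p=0,j=0: not 0>0, c = 0+3 = 3
p=0,j=1: not 0>1, c = 3+3 = 6
p=0,j=2: not 0>2, c = 6+3 = 9
p=1,j=0: 1>0, c = 9+1 = 10
p=1,j=1: not 1>1, c = 10+3 = 13
p=1,j=2: not 1>2, c = 13+3 = 16
p=1,j=3: not 1>3, c = 16+3 = 19
p=2,j=0: 2>0, c = 19+2 = 21
p=2,j=1: 2>1, c = 21+1 = 22
p=2,j=2: not 2>2, c = 22+3 = 25
p=2,j=3: not 2>3, c = 25+3 = 28
p=2,j=4: not 2>4, c = 28+3 = 31
p=3,j=0: 3>0, c = 31+3 = 34
p=3,j=1: 3>1, c = 34+2 = 36
p=3,j=2: 3>2, c = 36+1 = 37
p=3,j=3: not 3>3, c = 37+3 = 40
p=3,j=4: not 3>4, c = 40+3 = 43
p=3,j=5: not 3>5, c = 43+3 = 46
p=4,j=0: 4>0, c = 46+4 = 50
p=4,j=1: 4>1, c = 50+3 = 53
p=4,j=2: 4>2, c = 53+2 = 55
p=4,j=3: 4>3, c = 55+1 = 56
p=4,j=4: not 4>4, c = 56+3 = 59
p=4,j=5: not 4>5, c = 59+3 = 62
p=4,j=6: not 4>6, c = 62+3 = 65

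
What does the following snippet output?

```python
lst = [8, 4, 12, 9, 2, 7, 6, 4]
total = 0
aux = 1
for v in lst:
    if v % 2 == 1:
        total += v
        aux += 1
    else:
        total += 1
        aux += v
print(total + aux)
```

v=8: not odd, total = 0+1 = 1; aux=9
v=4: not odd, total = 1+1 = 2; aux=13
v=12: not odd, total = 2+1 = 3; aux=25
v=9: odd, total = 3+9 = 12; aux=26
v=2: not odd, total = 12+1 = 13; aux=28
v=7: odd, total = 13+7 = 20; aux=29
v=6: not odd, total = 20+1 = 21; aux=35
v=4: not odd, total = 21+1 = 22; aux=39
total+aux = 22+39 = 61

61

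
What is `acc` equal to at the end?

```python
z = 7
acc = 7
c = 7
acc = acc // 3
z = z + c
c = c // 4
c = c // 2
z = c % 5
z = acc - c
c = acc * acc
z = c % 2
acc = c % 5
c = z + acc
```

4

acc = 7//3 = 2
z = 7+7 = 14
c = 7//4 = 1
c = 1//2 = 0
z = 0%5 = 0
z = 2-0 = 2
c = 2*2 = 4
z = 4%2 = 0
acc = 4%5 = 4
c = 0+4 = 4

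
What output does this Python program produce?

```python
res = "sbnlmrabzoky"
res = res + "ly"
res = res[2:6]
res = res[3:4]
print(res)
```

+ 'ly' → 'sbnlmrabzokyly'
slice [2:6] → 'nlmr'
slice [3:4] → 'r'

r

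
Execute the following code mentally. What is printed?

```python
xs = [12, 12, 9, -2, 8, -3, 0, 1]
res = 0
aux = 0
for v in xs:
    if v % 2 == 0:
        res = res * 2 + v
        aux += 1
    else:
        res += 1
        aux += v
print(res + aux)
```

v=12: even, res = 0*2+12 = 12; aux=1
v=12: even, res = 12*2+12 = 36; aux=2
v=9: not even, res = 36+1 = 37; aux=11
v=-2: even, res = 37*2+(-2) = 72; aux=12
v=8: even, res = 72*2+8 = 152; aux=13
v=-3: not even, res = 152+1 = 153; aux=10
v=0: even, res = 153*2+0 = 306; aux=11
v=1: not even, res = 306+1 = 307; aux=12
res+aux = 307+12 = 319

319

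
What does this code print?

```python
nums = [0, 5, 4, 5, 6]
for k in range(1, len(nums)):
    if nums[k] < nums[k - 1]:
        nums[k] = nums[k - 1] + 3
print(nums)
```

k=1: 5>=0, unchanged → [0, 5, 4, 5, 6]
k=2: 4<5, nums[2] = 5+3 = 8 → [0, 5, 8, 5, 6]
k=3: 5<8, nums[3] = 8+3 = 11 → [0, 5, 8, 11, 6]
k=4: 6<11, nums[4] = 11+3 = 14 → [0, 5, 8, 11, 14]

[0, 5, 8, 11, 14]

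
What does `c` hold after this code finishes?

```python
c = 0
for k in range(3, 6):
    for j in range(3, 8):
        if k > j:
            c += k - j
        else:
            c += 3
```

k=3,j=3: not 3>3, c = 0+3 = 3
k=3,j=4: not 3>4, c = 3+3 = 6
k=3,j=5: not 3>5, c = 6+3 = 9
k=3,j=6: not 3>6, c = 9+3 = 12
k=3,j=7: not 3>7, c = 12+3 = 15
k=4,j=3: 4>3, c = 15+1 = 16
k=4,j=4: not 4>4, c = 16+3 = 19
k=4,j=5: not 4>5, c = 19+3 = 22
k=4,j=6: not 4>6, c = 22+3 = 25
k=4,j=7: not 4>7, c = 25+3 = 28
k=5,j=3: 5>3, c = 28+2 = 30
k=5,j=4: 5>4, c = 30+1 = 31
k=5,j=5: not 5>5, c = 31+3 = 34
k=5,j=6: not 5>6, c = 34+3 = 37
k=5,j=7: not 5>7, c = 37+3 = 40

40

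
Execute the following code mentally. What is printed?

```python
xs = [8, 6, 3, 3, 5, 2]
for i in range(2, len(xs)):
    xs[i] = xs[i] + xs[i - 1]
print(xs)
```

[8, 6, 9, 12, 17, 19]

i=2: xs[2] = 3+6 = 9 → [8, 6, 9, 3, 5, 2]
i=3: xs[3] = 3+9 = 12 → [8, 6, 9, 12, 5, 2]
i=4: xs[4] = 5+12 = 17 → [8, 6, 9, 12, 17, 2]
i=5: xs[5] = 2+17 = 19 → [8, 6, 9, 12, 17, 19]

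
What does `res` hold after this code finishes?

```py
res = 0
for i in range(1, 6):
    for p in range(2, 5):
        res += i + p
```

i=1,p=2: res = 0+3 = 3
i=1,p=3: res = 3+4 = 7
i=1,p=4: res = 7+5 = 12
i=2,p=2: res = 12+4 = 16
i=2,p=3: res = 16+5 = 21
i=2,p=4: res = 21+6 = 27
i=3,p=2: res = 27+5 = 32
i=3,p=3: res = 32+6 = 38
i=3,p=4: res = 38+7 = 45
i=4,p=2: res = 45+6 = 51
i=4,p=3: res = 51+7 = 58
i=4,p=4: res = 58+8 = 66
i=5,p=2: res = 66+7 = 73
i=5,p=3: res = 73+8 = 81
i=5,p=4: res = 81+9 = 90

90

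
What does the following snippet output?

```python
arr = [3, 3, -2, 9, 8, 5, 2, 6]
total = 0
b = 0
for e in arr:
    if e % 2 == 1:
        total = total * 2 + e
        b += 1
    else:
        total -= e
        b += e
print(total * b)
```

774

e=3: odd, total = 0*2+3 = 3; b=1
e=3: odd, total = 3*2+3 = 9; b=2
e=-2: not odd, total = 9-(-2) = 11; b=0
e=9: odd, total = 11*2+9 = 31; b=1
e=8: not odd, total = 31-8 = 23; b=9
e=5: odd, total = 23*2+5 = 51; b=10
e=2: not odd, total = 51-2 = 49; b=12
e=6: not odd, total = 49-6 = 43; b=18
total*b = 43*18 = 774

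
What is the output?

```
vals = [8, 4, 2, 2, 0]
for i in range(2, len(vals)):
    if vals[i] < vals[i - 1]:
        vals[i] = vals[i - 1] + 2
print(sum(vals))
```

i=2: 2<4, vals[2] = 4+2 = 6 → [8, 4, 6, 2, 0]
i=3: 2<6, vals[3] = 6+2 = 8 → [8, 4, 6, 8, 0]
i=4: 0<8, vals[4] = 8+2 = 10 → [8, 4, 6, 8, 10]
sum = 36

36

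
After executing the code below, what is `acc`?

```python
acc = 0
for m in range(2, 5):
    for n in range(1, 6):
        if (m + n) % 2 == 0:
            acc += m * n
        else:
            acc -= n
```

39

m=2,n=1: odd sum, acc = 0-1 = -1
m=2,n=2: even sum, acc = (-1)+4 = 3
m=2,n=3: odd sum, acc = 3-3 = 0
m=2,n=4: even sum, acc = 0+8 = 8
m=2,n=5: odd sum, acc = 8-5 = 3
m=3,n=1: even sum, acc = 3+3 = 6
m=3,n=2: odd sum, acc = 6-2 = 4
m=3,n=3: even sum, acc = 4+9 = 13
m=3,n=4: odd sum, acc = 13-4 = 9
m=3,n=5: even sum, acc = 9+15 = 24
m=4,n=1: odd sum, acc = 24-1 = 23
m=4,n=2: even sum, acc = 23+8 = 31
m=4,n=3: odd sum, acc = 31-3 = 28
m=4,n=4: even sum, acc = 28+16 = 44
m=4,n=5: odd sum, acc = 44-5 = 39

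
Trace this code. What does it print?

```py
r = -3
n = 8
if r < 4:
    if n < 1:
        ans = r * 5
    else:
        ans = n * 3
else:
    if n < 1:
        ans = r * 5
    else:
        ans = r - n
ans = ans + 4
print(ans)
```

28

r=-3, n=8
r < 4 is True; n < 1 is False
→ ans = n * 3 = 24
ans = 24+4 = 28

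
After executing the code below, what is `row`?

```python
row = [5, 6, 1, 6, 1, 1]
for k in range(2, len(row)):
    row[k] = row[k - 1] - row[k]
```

[5, 6, 5, -1, -2, -3]

k=2: row[2] = 6-1 = 5 → [5, 6, 5, 6, 1, 1]
k=3: row[3] = 5-6 = -1 → [5, 6, 5, -1, 1, 1]
k=4: row[4] = (-1)-1 = -2 → [5, 6, 5, -1, -2, 1]
k=5: row[5] = (-2)-1 = -3 → [5, 6, 5, -1, -2, -3]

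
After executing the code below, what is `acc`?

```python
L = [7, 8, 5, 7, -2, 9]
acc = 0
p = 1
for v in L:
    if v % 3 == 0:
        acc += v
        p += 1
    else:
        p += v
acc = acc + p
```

36

v=7: not %3==0; p=8
v=8: not %3==0; p=16
v=5: not %3==0; p=21
v=7: not %3==0; p=28
v=-2: not %3==0; p=26
v=9: %3==0, acc = 0+9 = 9; p=27
acc+p = 9+27 = 36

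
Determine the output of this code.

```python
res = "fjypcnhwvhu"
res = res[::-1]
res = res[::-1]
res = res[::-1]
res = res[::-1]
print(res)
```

fjypcnhwvhu

reverse → 'uhvwhncpyjf'
reverse → 'fjypcnhwvhu'
reverse → 'uhvwhncpyjf'
reverse → 'fjypcnhwvhu'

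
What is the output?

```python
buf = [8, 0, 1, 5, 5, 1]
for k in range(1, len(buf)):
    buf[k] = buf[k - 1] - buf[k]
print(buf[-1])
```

-4

k=1: buf[1] = 8-0 = 8 → [8, 8, 1, 5, 5, 1]
k=2: buf[2] = 8-1 = 7 → [8, 8, 7, 5, 5, 1]
k=3: buf[3] = 7-5 = 2 → [8, 8, 7, 2, 5, 1]
k=4: buf[4] = 2-5 = -3 → [8, 8, 7, 2, -3, 1]
k=5: buf[5] = (-3)-1 = -4 → [8, 8, 7, 2, -3, -4]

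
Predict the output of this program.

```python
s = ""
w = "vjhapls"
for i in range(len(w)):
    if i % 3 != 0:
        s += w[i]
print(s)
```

jhpl

i=0: skip
i=1: add 'j' → 'j'
i=2: add 'h' → 'jh'
i=3: skip
i=4: add 'p' → 'jhp'
i=5: add 'l' → 'jhpl'
i=6: skip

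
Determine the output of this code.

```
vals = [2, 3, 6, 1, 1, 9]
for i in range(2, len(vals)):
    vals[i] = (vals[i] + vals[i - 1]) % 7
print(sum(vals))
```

i=2: vals[2] = (6+3)%7 = 2 → [2, 3, 2, 1, 1, 9]
i=3: vals[3] = (1+2)%7 = 3 → [2, 3, 2, 3, 1, 9]
i=4: vals[4] = (1+3)%7 = 4 → [2, 3, 2, 3, 4, 9]
i=5: vals[5] = (9+4)%7 = 6 → [2, 3, 2, 3, 4, 6]
sum = 20

20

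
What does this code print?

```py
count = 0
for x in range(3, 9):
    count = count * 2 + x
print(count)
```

x=3: count = 0*2+3 = 3
x=4: count = 3*2+4 = 10
x=5: count = 10*2+5 = 25
x=6: count = 25*2+6 = 56
x=7: count = 56*2+7 = 119
x=8: count = 119*2+8 = 246

246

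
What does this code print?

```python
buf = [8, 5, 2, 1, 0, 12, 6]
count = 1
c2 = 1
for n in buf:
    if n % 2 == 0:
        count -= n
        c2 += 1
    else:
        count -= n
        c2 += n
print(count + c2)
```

-21

n=8: even, count = 1-8 = -7; c2=2
n=5: not even, count = (-7)-5 = -12; c2=7
n=2: even, count = (-12)-2 = -14; c2=8
n=1: not even, count = (-14)-1 = -15; c2=9
n=0: even, count = (-15)-0 = -15; c2=10
n=12: even, count = (-15)-12 = -27; c2=11
n=6: even, count = (-27)-6 = -33; c2=12
count+c2 = (-33)+12 = -21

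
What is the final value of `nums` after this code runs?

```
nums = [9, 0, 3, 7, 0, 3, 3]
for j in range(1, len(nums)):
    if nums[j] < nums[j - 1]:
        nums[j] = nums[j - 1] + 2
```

[9, 11, 13, 15, 17, 19, 21]

j=1: 0<9, nums[1] = 9+2 = 11 → [9, 11, 3, 7, 0, 3, 3]
j=2: 3<11, nums[2] = 11+2 = 13 → [9, 11, 13, 7, 0, 3, 3]
j=3: 7<13, nums[3] = 13+2 = 15 → [9, 11, 13, 15, 0, 3, 3]
j=4: 0<15, nums[4] = 15+2 = 17 → [9, 11, 13, 15, 17, 3, 3]
j=5: 3<17, nums[5] = 17+2 = 19 → [9, 11, 13, 15, 17, 19, 3]
j=6: 3<19, nums[6] = 19+2 = 21 → [9, 11, 13, 15, 17, 19, 21]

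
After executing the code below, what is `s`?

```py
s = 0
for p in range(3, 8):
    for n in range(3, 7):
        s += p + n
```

190

p=3,n=3: s = 0+6 = 6
p=3,n=4: s = 6+7 = 13
p=3,n=5: s = 13+8 = 21
p=3,n=6: s = 21+9 = 30
p=4,n=3: s = 30+7 = 37
p=4,n=4: s = 37+8 = 45
p=4,n=5: s = 45+9 = 54
p=4,n=6: s = 54+10 = 64
p=5,n=3: s = 64+8 = 72
p=5,n=4: s = 72+9 = 81
p=5,n=5: s = 81+10 = 91
p=5,n=6: s = 91+11 = 102
p=6,n=3: s = 102+9 = 111
p=6,n=4: s = 111+10 = 121
p=6,n=5: s = 121+11 = 132
p=6,n=6: s = 132+12 = 144
p=7,n=3: s = 144+10 = 154
p=7,n=4: s = 154+11 = 165
p=7,n=5: s = 165+12 = 177
p=7,n=6: s = 177+13 = 190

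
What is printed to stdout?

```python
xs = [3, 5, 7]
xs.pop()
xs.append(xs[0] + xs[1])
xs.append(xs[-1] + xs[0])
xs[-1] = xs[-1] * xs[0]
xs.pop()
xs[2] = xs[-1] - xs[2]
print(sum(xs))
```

8

pop() removes 7 → [3, 5]
append xs[0]+xs[1] = 3+5 = 8 → [3, 5, 8]
append xs[-1]+xs[0] = 8+3 = 11 → [3, 5, 8, 11]
xs[-1] = xs[-1]*xs[0] = 11*3 = 33 → [3, 5, 8, 33]
pop() removes 33 → [3, 5, 8]
xs[2] = xs[-1]-xs[2] = 8-8 = 0 → [3, 5, 0]
sum = 8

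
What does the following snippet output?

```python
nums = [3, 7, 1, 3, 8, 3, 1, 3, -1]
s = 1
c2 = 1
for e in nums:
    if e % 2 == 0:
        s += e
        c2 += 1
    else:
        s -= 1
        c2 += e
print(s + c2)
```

23

e=3: not even, s = 1-1 = 0; c2=4
e=7: not even, s = 0-1 = -1; c2=11
e=1: not even, s = (-1)-1 = -2; c2=12
e=3: not even, s = (-2)-1 = -3; c2=15
e=8: even, s = (-3)+8 = 5; c2=16
e=3: not even, s = 5-1 = 4; c2=19
e=1: not even, s = 4-1 = 3; c2=20
e=3: not even, s = 3-1 = 2; c2=23
e=-1: not even, s = 2-1 = 1; c2=22
s+c2 = 1+22 = 23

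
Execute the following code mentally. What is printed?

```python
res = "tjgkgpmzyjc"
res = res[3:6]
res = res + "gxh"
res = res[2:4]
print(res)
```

slice [3:6] → 'kgp'
+ 'gxh' → 'kgpgxh'
slice [2:4] → 'pg'

pg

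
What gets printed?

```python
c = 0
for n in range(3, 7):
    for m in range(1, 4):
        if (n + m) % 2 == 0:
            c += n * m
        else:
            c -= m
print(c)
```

40

n=3,m=1: even sum, c = 0+3 = 3
n=3,m=2: odd sum, c = 3-2 = 1
n=3,m=3: even sum, c = 1+9 = 10
n=4,m=1: odd sum, c = 10-1 = 9
n=4,m=2: even sum, c = 9+8 = 17
n=4,m=3: odd sum, c = 17-3 = 14
n=5,m=1: even sum, c = 14+5 = 19
n=5,m=2: odd sum, c = 19-2 = 17
n=5,m=3: even sum, c = 17+15 = 32
n=6,m=1: odd sum, c = 32-1 = 31
n=6,m=2: even sum, c = 31+12 = 43
n=6,m=3: odd sum, c = 43-3 = 40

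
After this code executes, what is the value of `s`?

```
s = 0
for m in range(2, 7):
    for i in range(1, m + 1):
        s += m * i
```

265

m=2,i=1: s = 0+2 = 2
m=2,i=2: s = 2+4 = 6
m=3,i=1: s = 6+3 = 9
m=3,i=2: s = 9+6 = 15
m=3,i=3: s = 15+9 = 24
m=4,i=1: s = 24+4 = 28
m=4,i=2: s = 28+8 = 36
m=4,i=3: s = 36+12 = 48
m=4,i=4: s = 48+16 = 64
m=5,i=1: s = 64+5 = 69
m=5,i=2: s = 69+10 = 79
m=5,i=3: s = 79+15 = 94
m=5,i=4: s = 94+20 = 114
m=5,i=5: s = 114+25 = 139
m=6,i=1: s = 139+6 = 145
m=6,i=2: s = 145+12 = 157
m=6,i=3: s = 157+18 = 175
m=6,i=4: s = 175+24 = 199
m=6,i=5: s = 199+30 = 229
m=6,i=6: s = 229+36 = 265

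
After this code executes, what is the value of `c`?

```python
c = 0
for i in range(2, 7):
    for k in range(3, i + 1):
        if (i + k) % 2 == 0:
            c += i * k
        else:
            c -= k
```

i=3,k=3: even sum, c = 0+9 = 9
i=4,k=3: odd sum, c = 9-3 = 6
i=4,k=4: even sum, c = 6+16 = 22
i=5,k=3: even sum, c = 22+15 = 37
i=5,k=4: odd sum, c = 37-4 = 33
i=5,k=5: even sum, c = 33+25 = 58
i=6,k=3: odd sum, c = 58-3 = 55
i=6,k=4: even sum, c = 55+24 = 79
i=6,k=5: odd sum, c = 79-5 = 74
i=6,k=6: even sum, c = 74+36 = 110

110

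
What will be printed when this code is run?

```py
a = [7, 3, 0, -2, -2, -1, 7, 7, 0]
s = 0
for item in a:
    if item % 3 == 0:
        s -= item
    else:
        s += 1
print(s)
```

3

item=7: not %3==0, s = 0+1 = 1
item=3: %3==0, s = 1-3 = -2
item=0: %3==0, s = (-2)-0 = -2
item=-2: not %3==0, s = (-2)+1 = -1
item=-2: not %3==0, s = (-1)+1 = 0
item=-1: not %3==0, s = 0+1 = 1
item=7: not %3==0, s = 1+1 = 2
item=7: not %3==0, s = 2+1 = 3
item=0: %3==0, s = 3-0 = 3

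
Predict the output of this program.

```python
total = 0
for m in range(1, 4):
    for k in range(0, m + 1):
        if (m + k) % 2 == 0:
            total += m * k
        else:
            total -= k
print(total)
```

14

m=1,k=0: odd sum, total = 0-0 = 0
m=1,k=1: even sum, total = 0+1 = 1
m=2,k=0: even sum, total = 1+0 = 1
m=2,k=1: odd sum, total = 1-1 = 0
m=2,k=2: even sum, total = 0+4 = 4
m=3,k=0: odd sum, total = 4-0 = 4
m=3,k=1: even sum, total = 4+3 = 7
m=3,k=2: odd sum, total = 7-2 = 5
m=3,k=3: even sum, total = 5+9 = 14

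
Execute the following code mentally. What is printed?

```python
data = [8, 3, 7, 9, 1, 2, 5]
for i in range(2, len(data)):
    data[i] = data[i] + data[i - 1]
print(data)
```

i=2: data[2] = 7+3 = 10 → [8, 3, 10, 9, 1, 2, 5]
i=3: data[3] = 9+10 = 19 → [8, 3, 10, 19, 1, 2, 5]
i=4: data[4] = 1+19 = 20 → [8, 3, 10, 19, 20, 2, 5]
i=5: data[5] = 2+20 = 22 → [8, 3, 10, 19, 20, 22, 5]
i=6: data[6] = 5+22 = 27 → [8, 3, 10, 19, 20, 22, 27]

[8, 3, 10, 19, 20, 22, 27]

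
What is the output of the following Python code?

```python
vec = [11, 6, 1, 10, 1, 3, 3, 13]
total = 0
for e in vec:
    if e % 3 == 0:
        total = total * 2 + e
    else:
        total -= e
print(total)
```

-116

e=11: not %3==0, total = 0-11 = -11
e=6: %3==0, total = (-11)*2+6 = -16
e=1: not %3==0, total = (-16)-1 = -17
e=10: not %3==0, total = (-17)-10 = -27
e=1: not %3==0, total = (-27)-1 = -28
e=3: %3==0, total = (-28)*2+3 = -53
e=3: %3==0, total = (-53)*2+3 = -103
e=13: not %3==0, total = (-103)-13 = -116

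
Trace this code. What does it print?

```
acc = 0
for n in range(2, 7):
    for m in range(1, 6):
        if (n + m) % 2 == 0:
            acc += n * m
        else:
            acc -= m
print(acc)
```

n=2,m=1: odd sum, acc = 0-1 = -1
n=2,m=2: even sum, acc = (-1)+4 = 3
n=2,m=3: odd sum, acc = 3-3 = 0
n=2,m=4: even sum, acc = 0+8 = 8
n=2,m=5: odd sum, acc = 8-5 = 3
n=3,m=1: even sum, acc = 3+3 = 6
n=3,m=2: odd sum, acc = 6-2 = 4
n=3,m=3: even sum, acc = 4+9 = 13
n=3,m=4: odd sum, acc = 13-4 = 9
n=3,m=5: even sum, acc = 9+15 = 24
n=4,m=1: odd sum, acc = 24-1 = 23
n=4,m=2: even sum, acc = 23+8 = 31
n=4,m=3: odd sum, acc = 31-3 = 28
n=4,m=4: even sum, acc = 28+16 = 44
n=4,m=5: odd sum, acc = 44-5 = 39
n=5,m=1: even sum, acc = 39+5 = 44
n=5,m=2: odd sum, acc = 44-2 = 42
n=5,m=3: even sum, acc = 42+15 = 57
n=5,m=4: odd sum, acc = 57-4 = 53
n=5,m=5: even sum, acc = 53+25 = 78
n=6,m=1: odd sum, acc = 78-1 = 77
n=6,m=2: even sum, acc = 77+12 = 89
n=6,m=3: odd sum, acc = 89-3 = 86
n=6,m=4: even sum, acc = 86+24 = 110
n=6,m=5: odd sum, acc = 110-5 = 105

105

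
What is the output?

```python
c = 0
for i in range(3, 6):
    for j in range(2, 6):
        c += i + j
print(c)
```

90

i=3,j=2: c = 0+5 = 5
i=3,j=3: c = 5+6 = 11
i=3,j=4: c = 11+7 = 18
i=3,j=5: c = 18+8 = 26
i=4,j=2: c = 26+6 = 32
i=4,j=3: c = 32+7 = 39
i=4,j=4: c = 39+8 = 47
i=4,j=5: c = 47+9 = 56
i=5,j=2: c = 56+7 = 63
i=5,j=3: c = 63+8 = 71
i=5,j=4: c = 71+9 = 80
i=5,j=5: c = 80+10 = 90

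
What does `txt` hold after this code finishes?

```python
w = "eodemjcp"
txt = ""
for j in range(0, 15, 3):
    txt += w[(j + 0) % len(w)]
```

'eecom'

j=0: add w[0]='e' → 'e'
j=3: add w[3]='e' → 'ee'
j=6: add w[6]='c' → 'eec'
j=9: add w[1]='o' → 'eeco'
j=12: add w[4]='m' → 'eecom'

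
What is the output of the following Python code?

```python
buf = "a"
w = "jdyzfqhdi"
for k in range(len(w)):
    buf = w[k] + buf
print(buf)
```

k=0: prepend 'j' → 'ja'
k=1: prepend 'd' → 'dja'
k=2: prepend 'y' → 'ydja'
k=3: prepend 'z' → 'zydja'
k=4: prepend 'f' → 'fzydja'
k=5: prepend 'q' → 'qfzydja'
k=6: prepend 'h' → 'hqfzydja'
k=7: prepend 'd' → 'dhqfzydja'
k=8: prepend 'i' → 'idhqfzydja'

idhqfzydja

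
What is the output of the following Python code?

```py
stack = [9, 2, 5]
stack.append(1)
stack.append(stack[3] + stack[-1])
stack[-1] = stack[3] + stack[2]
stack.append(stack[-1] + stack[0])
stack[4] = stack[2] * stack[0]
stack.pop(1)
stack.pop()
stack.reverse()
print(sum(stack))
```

append 1 → [9, 2, 5, 1]
append stack[3]+stack[-1] = 1+1 = 2 → [9, 2, 5, 1, 2]
stack[-1] = stack[3]+stack[2] = 1+5 = 6 → [9, 2, 5, 1, 6]
append stack[-1]+stack[0] = 6+9 = 15 → [9, 2, 5, 1, 6, 15]
stack[4] = stack[2]*stack[0] = 5*9 = 45 → [9, 2, 5, 1, 45, 15]
pop(1) removes 2 → [9, 5, 1, 45, 15]
pop() removes 15 → [9, 5, 1, 45]
reverse → [45, 1, 5, 9]
sum = 60

60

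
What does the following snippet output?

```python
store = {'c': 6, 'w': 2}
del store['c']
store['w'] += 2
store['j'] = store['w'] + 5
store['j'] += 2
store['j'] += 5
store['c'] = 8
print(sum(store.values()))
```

del 'c' → {'w': 2}
store['w'] = 2+2 = 4 → {'w': 4}
store['j'] = store['w']+5 = 9 → {'w': 4, 'j': 9}
store['j'] = 9+2 = 11 → {'w': 4, 'j': 11}
store['j'] = 11+5 = 16 → {'w': 4, 'j': 16}
store['c'] = 8 → {'w': 4, 'j': 16, 'c': 8}
sum of values = 28

28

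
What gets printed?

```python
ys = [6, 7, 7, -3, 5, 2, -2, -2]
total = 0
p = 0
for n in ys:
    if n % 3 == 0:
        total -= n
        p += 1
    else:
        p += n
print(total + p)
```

n=6: %3==0, total = 0-6 = -6; p=1
n=7: not %3==0; p=8
n=7: not %3==0; p=15
n=-3: %3==0, total = (-6)-(-3) = -3; p=16
n=5: not %3==0; p=21
n=2: not %3==0; p=23
n=-2: not %3==0; p=21
n=-2: not %3==0; p=19
total+p = (-3)+19 = 16

16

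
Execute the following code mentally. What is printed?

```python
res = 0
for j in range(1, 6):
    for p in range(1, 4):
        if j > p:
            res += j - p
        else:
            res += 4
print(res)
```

j=1,p=1: not 1>1, res = 0+4 = 4
j=1,p=2: not 1>2, res = 4+4 = 8
j=1,p=3: not 1>3, res = 8+4 = 12
j=2,p=1: 2>1, res = 12+1 = 13
j=2,p=2: not 2>2, res = 13+4 = 17
j=2,p=3: not 2>3, res = 17+4 = 21
j=3,p=1: 3>1, res = 21+2 = 23
j=3,p=2: 3>2, res = 23+1 = 24
j=3,p=3: not 3>3, res = 24+4 = 28
j=4,p=1: 4>1, res = 28+3 = 31
j=4,p=2: 4>2, res = 31+2 = 33
j=4,p=3: 4>3, res = 33+1 = 34
j=5,p=1: 5>1, res = 34+4 = 38
j=5,p=2: 5>2, res = 38+3 = 41
j=5,p=3: 5>3, res = 41+2 = 43

43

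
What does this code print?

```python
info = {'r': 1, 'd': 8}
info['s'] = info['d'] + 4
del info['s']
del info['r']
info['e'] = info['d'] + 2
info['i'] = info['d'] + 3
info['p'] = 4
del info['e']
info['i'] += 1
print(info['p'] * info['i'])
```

48

info['s'] = info['d']+4 = 12 → {'r': 1, 'd': 8, 's': 12}
del 's' → {'r': 1, 'd': 8}
del 'r' → {'d': 8}
info['e'] = info['d']+2 = 10 → {'d': 8, 'e': 10}
info['i'] = info['d']+3 = 11 → {'d': 8, 'e': 10, 'i': 11}
info['p'] = 4 → {'d': 8, 'e': 10, 'i': 11, 'p': 4}
del 'e' → {'d': 8, 'i': 11, 'p': 4}
info['i'] = 11+1 = 12 → {'d': 8, 'i': 12, 'p': 4}
info['p']*info['i'] = 4*12 = 48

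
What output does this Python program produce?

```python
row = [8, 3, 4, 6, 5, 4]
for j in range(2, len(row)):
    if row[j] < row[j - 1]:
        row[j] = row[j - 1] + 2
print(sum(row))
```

39

j=2: 4>=3, unchanged → [8, 3, 4, 6, 5, 4]
j=3: 6>=4, unchanged → [8, 3, 4, 6, 5, 4]
j=4: 5<6, row[4] = 6+2 = 8 → [8, 3, 4, 6, 8, 4]
j=5: 4<8, row[5] = 8+2 = 10 → [8, 3, 4, 6, 8, 10]
sum = 39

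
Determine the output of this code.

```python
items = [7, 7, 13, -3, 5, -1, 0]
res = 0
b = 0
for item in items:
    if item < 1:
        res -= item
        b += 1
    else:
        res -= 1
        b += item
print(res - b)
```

item=7: not <1, res = 0-1 = -1; b=7
item=7: not <1, res = (-1)-1 = -2; b=14
item=13: not <1, res = (-2)-1 = -3; b=27
item=-3: <1, res = (-3)-(-3) = 0; b=28
item=5: not <1, res = 0-1 = -1; b=33
item=-1: <1, res = (-1)-(-1) = 0; b=34
item=0: <1, res = 0-0 = 0; b=35
res-b = 0-35 = -35

-35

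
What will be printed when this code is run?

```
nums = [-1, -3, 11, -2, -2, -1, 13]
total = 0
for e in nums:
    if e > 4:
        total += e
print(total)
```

24

e=-1: not >4
e=-3: not >4
e=11: >4, total = 0+11 = 11
e=-2: not >4
e=-2: not >4
e=-1: not >4
e=13: >4, total = 11+13 = 24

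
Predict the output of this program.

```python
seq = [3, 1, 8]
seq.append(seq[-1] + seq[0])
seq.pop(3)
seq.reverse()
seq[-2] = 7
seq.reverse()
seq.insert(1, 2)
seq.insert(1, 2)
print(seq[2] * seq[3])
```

append seq[-1]+seq[0] = 8+3 = 11 → [3, 1, 8, 11]
pop(3) removes 11 → [3, 1, 8]
reverse → [8, 1, 3]
seq[-2] = 7 → [8, 7, 3]
reverse → [3, 7, 8]
insert 2 at 1 → [3, 2, 7, 8]
insert 2 at 1 → [3, 2, 2, 7, 8]
seq[2]*seq[3] = 2*7 = 14

14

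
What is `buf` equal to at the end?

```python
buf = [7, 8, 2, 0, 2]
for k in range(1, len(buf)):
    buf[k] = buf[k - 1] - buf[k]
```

[7, -1, -3, -3, -5]

k=1: buf[1] = 7-8 = -1 → [7, -1, 2, 0, 2]
k=2: buf[2] = (-1)-2 = -3 → [7, -1, -3, 0, 2]
k=3: buf[3] = (-3)-0 = -3 → [7, -1, -3, -3, 2]
k=4: buf[4] = (-3)-2 = -5 → [7, -1, -3, -3, -5]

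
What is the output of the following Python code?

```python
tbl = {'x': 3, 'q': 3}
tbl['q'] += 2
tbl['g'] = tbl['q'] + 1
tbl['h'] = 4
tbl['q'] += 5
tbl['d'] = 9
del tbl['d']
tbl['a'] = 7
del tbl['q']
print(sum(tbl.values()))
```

20

tbl['q'] = 3+2 = 5 → {'x': 3, 'q': 5}
tbl['g'] = tbl['q']+1 = 6 → {'x': 3, 'q': 5, 'g': 6}
tbl['h'] = 4 → {'x': 3, 'q': 5, 'g': 6, 'h': 4}
tbl['q'] = 5+5 = 10 → {'x': 3, 'q': 10, 'g': 6, 'h': 4}
tbl['d'] = 9 → {'x': 3, 'q': 10, 'g': 6, 'h': 4, 'd': 9}
del 'd' → {'x': 3, 'q': 10, 'g': 6, 'h': 4}
tbl['a'] = 7 → {'x': 3, 'q': 10, 'g': 6, 'h': 4, 'a': 7}
del 'q' → {'x': 3, 'g': 6, 'h': 4, 'a': 7}
sum of values = 20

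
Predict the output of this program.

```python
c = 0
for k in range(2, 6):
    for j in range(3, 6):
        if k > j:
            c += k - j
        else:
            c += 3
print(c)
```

k=2,j=3: not 2>3, c = 0+3 = 3
k=2,j=4: not 2>4, c = 3+3 = 6
k=2,j=5: not 2>5, c = 6+3 = 9
k=3,j=3: not 3>3, c = 9+3 = 12
k=3,j=4: not 3>4, c = 12+3 = 15
k=3,j=5: not 3>5, c = 15+3 = 18
k=4,j=3: 4>3, c = 18+1 = 19
k=4,j=4: not 4>4, c = 19+3 = 22
k=4,j=5: not 4>5, c = 22+3 = 25
k=5,j=3: 5>3, c = 25+2 = 27
k=5,j=4: 5>4, c = 27+1 = 28
k=5,j=5: not 5>5, c = 28+3 = 31

31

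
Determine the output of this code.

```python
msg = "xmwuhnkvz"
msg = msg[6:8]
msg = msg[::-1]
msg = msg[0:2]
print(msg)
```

vk

slice [6:8] → 'kv'
reverse → 'vk'
slice [0:2] → 'vk'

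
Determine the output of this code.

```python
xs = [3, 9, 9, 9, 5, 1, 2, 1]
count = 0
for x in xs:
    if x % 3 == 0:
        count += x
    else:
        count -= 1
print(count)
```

26

x=3: %3==0, count = 0+3 = 3
x=9: %3==0, count = 3+9 = 12
x=9: %3==0, count = 12+9 = 21
x=9: %3==0, count = 21+9 = 30
x=5: not %3==0, count = 30-1 = 29
x=1: not %3==0, count = 29-1 = 28
x=2: not %3==0, count = 28-1 = 27
x=1: not %3==0, count = 27-1 = 26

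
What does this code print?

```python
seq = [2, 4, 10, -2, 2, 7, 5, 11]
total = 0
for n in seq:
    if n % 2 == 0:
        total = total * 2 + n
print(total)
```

n=2: even, total = 0*2+2 = 2
n=4: even, total = 2*2+4 = 8
n=10: even, total = 8*2+10 = 26
n=-2: even, total = 26*2+(-2) = 50
n=2: even, total = 50*2+2 = 102
n=7: not even
n=5: not even
n=11: not even

102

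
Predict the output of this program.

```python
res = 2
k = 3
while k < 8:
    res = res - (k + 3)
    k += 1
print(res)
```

k=3: res = 2-6 = -4
k=4: res = (-4)-7 = -11
k=5: res = (-11)-8 = -19
k=6: res = (-19)-9 = -28
k=7: res = (-28)-10 = -38

-38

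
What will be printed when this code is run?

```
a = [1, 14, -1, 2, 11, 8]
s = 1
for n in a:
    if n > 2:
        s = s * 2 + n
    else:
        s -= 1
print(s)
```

78

n=1: not >2, s = 1-1 = 0
n=14: >2, s = 0*2+14 = 14
n=-1: not >2, s = 14-1 = 13
n=2: not >2, s = 13-1 = 12
n=11: >2, s = 12*2+11 = 35
n=8: >2, s = 35*2+8 = 78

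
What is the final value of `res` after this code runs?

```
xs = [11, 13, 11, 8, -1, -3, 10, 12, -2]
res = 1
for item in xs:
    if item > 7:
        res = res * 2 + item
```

item=11: >7, res = 1*2+11 = 13
item=13: >7, res = 13*2+13 = 39
item=11: >7, res = 39*2+11 = 89
item=8: >7, res = 89*2+8 = 186
item=-1: not >7
item=-3: not >7
item=10: >7, res = 186*2+10 = 382
item=12: >7, res = 382*2+12 = 776
item=-2: not >7

776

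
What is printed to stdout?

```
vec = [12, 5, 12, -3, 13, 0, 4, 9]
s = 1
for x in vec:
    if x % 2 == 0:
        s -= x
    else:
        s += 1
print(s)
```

x=12: even, s = 1-12 = -11
x=5: not even, s = (-11)+1 = -10
x=12: even, s = (-10)-12 = -22
x=-3: not even, s = (-22)+1 = -21
x=13: not even, s = (-21)+1 = -20
x=0: even, s = (-20)-0 = -20
x=4: even, s = (-20)-4 = -24
x=9: not even, s = (-24)+1 = -23

-23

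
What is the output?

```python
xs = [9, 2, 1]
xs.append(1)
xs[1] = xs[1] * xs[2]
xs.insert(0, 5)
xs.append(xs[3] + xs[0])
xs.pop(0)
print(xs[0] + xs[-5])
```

append 1 → [9, 2, 1, 1]
xs[1] = xs[1]*xs[2] = 2*1 = 2 → [9, 2, 1, 1]
insert 5 at 0 → [5, 9, 2, 1, 1]
append xs[3]+xs[0] = 1+5 = 6 → [5, 9, 2, 1, 1, 6]
pop(0) removes 5 → [9, 2, 1, 1, 6]
xs[0]+xs[-5] = 9+9 = 18

18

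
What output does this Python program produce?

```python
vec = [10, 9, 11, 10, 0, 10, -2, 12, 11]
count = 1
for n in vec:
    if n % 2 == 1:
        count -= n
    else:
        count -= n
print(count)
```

n=10: not odd, count = 1-10 = -9
n=9: odd, count = (-9)-9 = -18
n=11: odd, count = (-18)-11 = -29
n=10: not odd, count = (-29)-10 = -39
n=0: not odd, count = (-39)-0 = -39
n=10: not odd, count = (-39)-10 = -49
n=-2: not odd, count = (-49)-(-2) = -47
n=12: not odd, count = (-47)-12 = -59
n=11: odd, count = (-59)-11 = -70

-70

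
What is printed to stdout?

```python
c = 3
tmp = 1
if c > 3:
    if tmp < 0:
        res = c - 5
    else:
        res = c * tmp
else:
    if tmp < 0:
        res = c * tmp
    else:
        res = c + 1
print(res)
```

4

c=3, tmp=1
c > 3 is False; tmp < 0 is False
→ res = c + 1 = 4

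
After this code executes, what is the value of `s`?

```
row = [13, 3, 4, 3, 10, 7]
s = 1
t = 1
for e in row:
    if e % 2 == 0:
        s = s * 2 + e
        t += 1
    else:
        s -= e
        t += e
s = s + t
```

e=13: not even, s = 1-13 = -12; t=14
e=3: not even, s = (-12)-3 = -15; t=17
e=4: even, s = (-15)*2+4 = -26; t=18
e=3: not even, s = (-26)-3 = -29; t=21
e=10: even, s = (-29)*2+10 = -48; t=22
e=7: not even, s = (-48)-7 = -55; t=29
s+t = (-55)+29 = -26

-26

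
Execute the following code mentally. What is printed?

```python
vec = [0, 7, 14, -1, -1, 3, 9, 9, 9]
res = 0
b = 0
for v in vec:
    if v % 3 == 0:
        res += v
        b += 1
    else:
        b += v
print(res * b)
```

720

v=0: %3==0, res = 0+0 = 0; b=1
v=7: not %3==0; b=8
v=14: not %3==0; b=22
v=-1: not %3==0; b=21
v=-1: not %3==0; b=20
v=3: %3==0, res = 0+3 = 3; b=21
v=9: %3==0, res = 3+9 = 12; b=22
v=9: %3==0, res = 12+9 = 21; b=23
v=9: %3==0, res = 21+9 = 30; b=24
res*b = 30*24 = 720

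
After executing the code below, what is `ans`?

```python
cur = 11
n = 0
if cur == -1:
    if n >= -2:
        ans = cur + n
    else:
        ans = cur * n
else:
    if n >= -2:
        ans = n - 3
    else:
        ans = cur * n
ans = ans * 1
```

cur=11, n=0
cur == -1 is False; n >= -2 is True
→ ans = n - 3 = -3
ans = (-3)*1 = -3

-3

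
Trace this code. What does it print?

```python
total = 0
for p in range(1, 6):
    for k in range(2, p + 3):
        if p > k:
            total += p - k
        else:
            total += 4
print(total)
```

p=1,k=2: not 1>2, total = 0+4 = 4
p=1,k=3: not 1>3, total = 4+4 = 8
p=2,k=2: not 2>2, total = 8+4 = 12
p=2,k=3: not 2>3, total = 12+4 = 16
p=2,k=4: not 2>4, total = 16+4 = 20
p=3,k=2: 3>2, total = 20+1 = 21
p=3,k=3: not 3>3, total = 21+4 = 25
p=3,k=4: not 3>4, total = 25+4 = 29
p=3,k=5: not 3>5, total = 29+4 = 33
p=4,k=2: 4>2, total = 33+2 = 35
p=4,k=3: 4>3, total = 35+1 = 36
p=4,k=4: not 4>4, total = 36+4 = 40
p=4,k=5: not 4>5, total = 40+4 = 44
p=4,k=6: not 4>6, total = 44+4 = 48
p=5,k=2: 5>2, total = 48+3 = 51
p=5,k=3: 5>3, total = 51+2 = 53
p=5,k=4: 5>4, total = 53+1 = 54
p=5,k=5: not 5>5, total = 54+4 = 58
p=5,k=6: not 5>6, total = 58+4 = 62
p=5,k=7: not 5>7, total = 62+4 = 66

66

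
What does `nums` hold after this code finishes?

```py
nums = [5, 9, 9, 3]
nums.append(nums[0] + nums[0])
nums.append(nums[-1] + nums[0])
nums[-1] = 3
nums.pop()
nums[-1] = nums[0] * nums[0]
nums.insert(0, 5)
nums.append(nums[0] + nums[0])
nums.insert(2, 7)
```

append nums[0]+nums[0] = 5+5 = 10 → [5, 9, 9, 3, 10]
append nums[-1]+nums[0] = 10+5 = 15 → [5, 9, 9, 3, 10, 15]
nums[-1] = 3 → [5, 9, 9, 3, 10, 3]
pop() removes 3 → [5, 9, 9, 3, 10]
nums[-1] = nums[0]*nums[0] = 5*5 = 25 → [5, 9, 9, 3, 25]
insert 5 at 0 → [5, 5, 9, 9, 3, 25]
append nums[0]+nums[0] = 5+5 = 10 → [5, 5, 9, 9, 3, 25, 10]
insert 7 at 2 → [5, 5, 7, 9, 9, 3, 25, 10]

[5, 5, 7, 9, 9, 3, 25, 10]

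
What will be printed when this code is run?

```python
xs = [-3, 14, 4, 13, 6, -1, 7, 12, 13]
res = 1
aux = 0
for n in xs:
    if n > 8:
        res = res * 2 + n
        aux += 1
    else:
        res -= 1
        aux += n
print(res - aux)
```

164

n=-3: not >8, res = 1-1 = 0; aux=-3
n=14: >8, res = 0*2+14 = 14; aux=-2
n=4: not >8, res = 14-1 = 13; aux=2
n=13: >8, res = 13*2+13 = 39; aux=3
n=6: not >8, res = 39-1 = 38; aux=9
n=-1: not >8, res = 38-1 = 37; aux=8
n=7: not >8, res = 37-1 = 36; aux=15
n=12: >8, res = 36*2+12 = 84; aux=16
n=13: >8, res = 84*2+13 = 181; aux=17
res-aux = 181-17 = 164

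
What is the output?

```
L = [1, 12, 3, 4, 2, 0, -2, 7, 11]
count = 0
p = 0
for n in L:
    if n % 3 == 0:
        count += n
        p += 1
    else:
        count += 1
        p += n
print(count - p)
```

n=1: not %3==0, count = 0+1 = 1; p=1
n=12: %3==0, count = 1+12 = 13; p=2
n=3: %3==0, count = 13+3 = 16; p=3
n=4: not %3==0, count = 16+1 = 17; p=7
n=2: not %3==0, count = 17+1 = 18; p=9
n=0: %3==0, count = 18+0 = 18; p=10
n=-2: not %3==0, count = 18+1 = 19; p=8
n=7: not %3==0, count = 19+1 = 20; p=15
n=11: not %3==0, count = 20+1 = 21; p=26
count-p = 21-26 = -5

-5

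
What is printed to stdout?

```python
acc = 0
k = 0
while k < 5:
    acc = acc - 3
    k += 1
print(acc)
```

-15

k=0: acc = 0-3 = -3
k=1: acc = (-3)-3 = -6
k=2: acc = (-6)-3 = -9
k=3: acc = (-9)-3 = -12
k=4: acc = (-12)-3 = -15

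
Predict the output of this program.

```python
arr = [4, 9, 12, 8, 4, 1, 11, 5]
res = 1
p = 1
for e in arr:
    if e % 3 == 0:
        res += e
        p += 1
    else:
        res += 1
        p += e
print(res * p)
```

e=4: not %3==0, res = 1+1 = 2; p=5
e=9: %3==0, res = 2+9 = 11; p=6
e=12: %3==0, res = 11+12 = 23; p=7
e=8: not %3==0, res = 23+1 = 24; p=15
e=4: not %3==0, res = 24+1 = 25; p=19
e=1: not %3==0, res = 25+1 = 26; p=20
e=11: not %3==0, res = 26+1 = 27; p=31
e=5: not %3==0, res = 27+1 = 28; p=36
res*p = 28*36 = 1008

1008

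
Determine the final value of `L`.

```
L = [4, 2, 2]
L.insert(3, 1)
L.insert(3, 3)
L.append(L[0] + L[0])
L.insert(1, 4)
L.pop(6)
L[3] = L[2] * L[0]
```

[4, 4, 2, 8, 3, 1]

insert 1 at 3 → [4, 2, 2, 1]
insert 3 at 3 → [4, 2, 2, 3, 1]
append L[0]+L[0] = 4+4 = 8 → [4, 2, 2, 3, 1, 8]
insert 4 at 1 → [4, 4, 2, 2, 3, 1, 8]
pop(6) removes 8 → [4, 4, 2, 2, 3, 1]
L[3] = L[2]*L[0] = 2*4 = 8 → [4, 4, 2, 8, 3, 1]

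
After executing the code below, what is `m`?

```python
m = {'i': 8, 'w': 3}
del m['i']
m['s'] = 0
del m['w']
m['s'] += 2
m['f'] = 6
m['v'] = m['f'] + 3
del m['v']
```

del 'i' → {'w': 3}
m['s'] = 0 → {'w': 3, 's': 0}
del 'w' → {'s': 0}
m['s'] = 0+2 = 2 → {'s': 2}
m['f'] = 6 → {'s': 2, 'f': 6}
m['v'] = m['f']+3 = 9 → {'s': 2, 'f': 6, 'v': 9}
del 'v' → {'s': 2, 'f': 6}

{'s': 2, 'f': 6}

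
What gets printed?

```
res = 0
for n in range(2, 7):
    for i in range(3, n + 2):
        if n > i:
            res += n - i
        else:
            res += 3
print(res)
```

n=2,i=3: not 2>3, res = 0+3 = 3
n=3,i=3: not 3>3, res = 3+3 = 6
n=3,i=4: not 3>4, res = 6+3 = 9
n=4,i=3: 4>3, res = 9+1 = 10
n=4,i=4: not 4>4, res = 10+3 = 13
n=4,i=5: not 4>5, res = 13+3 = 16
n=5,i=3: 5>3, res = 16+2 = 18
n=5,i=4: 5>4, res = 18+1 = 19
n=5,i=5: not 5>5, res = 19+3 = 22
n=5,i=6: not 5>6, res = 22+3 = 25
n=6,i=3: 6>3, res = 25+3 = 28
n=6,i=4: 6>4, res = 28+2 = 30
n=6,i=5: 6>5, res = 30+1 = 31
n=6,i=6: not 6>6, res = 31+3 = 34
n=6,i=7: not 6>7, res = 34+3 = 37

37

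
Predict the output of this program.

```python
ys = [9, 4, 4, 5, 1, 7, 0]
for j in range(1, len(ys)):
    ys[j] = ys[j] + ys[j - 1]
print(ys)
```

j=1: ys[1] = 4+9 = 13 → [9, 13, 4, 5, 1, 7, 0]
j=2: ys[2] = 4+13 = 17 → [9, 13, 17, 5, 1, 7, 0]
j=3: ys[3] = 5+17 = 22 → [9, 13, 17, 22, 1, 7, 0]
j=4: ys[4] = 1+22 = 23 → [9, 13, 17, 22, 23, 7, 0]
j=5: ys[5] = 7+23 = 30 → [9, 13, 17, 22, 23, 30, 0]
j=6: ys[6] = 0+30 = 30 → [9, 13, 17, 22, 23, 30, 30]

[9, 13, 17, 22, 23, 30, 30]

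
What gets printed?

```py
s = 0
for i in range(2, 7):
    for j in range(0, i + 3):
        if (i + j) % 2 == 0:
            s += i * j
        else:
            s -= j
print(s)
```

i=2,j=0: even sum, s = 0+0 = 0
i=2,j=1: odd sum, s = 0-1 = -1
i=2,j=2: even sum, s = (-1)+4 = 3
i=2,j=3: odd sum, s = 3-3 = 0
i=2,j=4: even sum, s = 0+8 = 8
i=3,j=0: odd sum, s = 8-0 = 8
i=3,j=1: even sum, s = 8+3 = 11
i=3,j=2: odd sum, s = 11-2 = 9
i=3,j=3: even sum, s = 9+9 = 18
i=3,j=4: odd sum, s = 18-4 = 14
i=3,j=5: even sum, s = 14+15 = 29
i=4,j=0: even sum, s = 29+0 = 29
i=4,j=1: odd sum, s = 29-1 = 28
i=4,j=2: even sum, s = 28+8 = 36
i=4,j=3: odd sum, s = 36-3 = 33
i=4,j=4: even sum, s = 33+16 = 49
i=4,j=5: odd sum, s = 49-5 = 44
i=4,j=6: even sum, s = 44+24 = 68
i=5,j=0: odd sum, s = 68-0 = 68
i=5,j=1: even sum, s = 68+5 = 73
i=5,j=2: odd sum, s = 73-2 = 71
i=5,j=3: even sum, s = 71+15 = 86
i=5,j=4: odd sum, s = 86-4 = 82
i=5,j=5: even sum, s = 82+25 = 107
i=5,j=6: odd sum, s = 107-6 = 101
i=5,j=7: even sum, s = 101+35 = 136
i=6,j=0: even sum, s = 136+0 = 136
i=6,j=1: odd sum, s = 136-1 = 135
i=6,j=2: even sum, s = 135+12 = 147
i=6,j=3: odd sum, s = 147-3 = 144
i=6,j=4: even sum, s = 144+24 = 168
i=6,j=5: odd sum, s = 168-5 = 163
i=6,j=6: even sum, s = 163+36 = 199
i=6,j=7: odd sum, s = 199-7 = 192
i=6,j=8: even sum, s = 192+48 = 240

240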